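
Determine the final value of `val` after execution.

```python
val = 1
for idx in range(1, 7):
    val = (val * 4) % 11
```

Let's trace through this code step by step.

Initialize: val = 1
Entering loop: for idx in range(1, 7):

After execution: val = 4
4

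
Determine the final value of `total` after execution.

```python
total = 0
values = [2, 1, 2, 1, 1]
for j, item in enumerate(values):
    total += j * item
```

Let's trace through this code step by step.

Initialize: total = 0
Initialize: values = [2, 1, 2, 1, 1]
Entering loop: for j, item in enumerate(values):

After execution: total = 12
12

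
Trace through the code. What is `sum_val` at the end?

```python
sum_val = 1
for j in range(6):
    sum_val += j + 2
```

Let's trace through this code step by step.

Initialize: sum_val = 1
Entering loop: for j in range(6):

After execution: sum_val = 28
28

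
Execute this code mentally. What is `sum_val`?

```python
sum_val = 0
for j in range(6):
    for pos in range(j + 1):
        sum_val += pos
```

Let's trace through this code step by step.

Initialize: sum_val = 0
Entering loop: for j in range(6):

After execution: sum_val = 35
35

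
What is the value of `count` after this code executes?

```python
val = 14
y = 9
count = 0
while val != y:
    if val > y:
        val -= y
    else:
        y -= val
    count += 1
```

Let's trace through this code step by step.

Initialize: val = 14
Initialize: y = 9
Initialize: count = 0
Entering loop: while val != y:

After execution: count = 6
6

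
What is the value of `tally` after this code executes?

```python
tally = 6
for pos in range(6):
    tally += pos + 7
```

Let's trace through this code step by step.

Initialize: tally = 6
Entering loop: for pos in range(6):

After execution: tally = 63
63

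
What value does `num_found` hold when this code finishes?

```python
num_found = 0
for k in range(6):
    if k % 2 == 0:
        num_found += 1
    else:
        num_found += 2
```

Let's trace through this code step by step.

Initialize: num_found = 0
Entering loop: for k in range(6):

After execution: num_found = 9
9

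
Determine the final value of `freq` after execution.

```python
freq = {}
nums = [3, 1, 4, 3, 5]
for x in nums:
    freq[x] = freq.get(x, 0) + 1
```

Let's trace through this code step by step.

Initialize: freq = {}
Initialize: nums = [3, 1, 4, 3, 5]
Entering loop: for x in nums:

After execution: freq = {3: 2, 1: 1, 4: 1, 5: 1}
{3: 2, 1: 1, 4: 1, 5: 1}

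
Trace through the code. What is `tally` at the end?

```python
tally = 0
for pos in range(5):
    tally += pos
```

Let's trace through this code step by step.

Initialize: tally = 0
Entering loop: for pos in range(5):

After execution: tally = 10
10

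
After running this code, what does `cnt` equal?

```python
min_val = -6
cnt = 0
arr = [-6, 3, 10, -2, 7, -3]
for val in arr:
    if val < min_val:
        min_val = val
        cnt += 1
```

Let's trace through this code step by step.

Initialize: min_val = -6
Initialize: cnt = 0
Initialize: arr = [-6, 3, 10, -2, 7, -3]
Entering loop: for val in arr:

After execution: cnt = 0
0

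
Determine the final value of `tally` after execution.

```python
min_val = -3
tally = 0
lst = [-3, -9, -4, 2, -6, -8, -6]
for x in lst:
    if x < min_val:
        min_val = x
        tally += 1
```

Let's trace through this code step by step.

Initialize: min_val = -3
Initialize: tally = 0
Initialize: lst = [-3, -9, -4, 2, -6, -8, -6]
Entering loop: for x in lst:

After execution: tally = 1
1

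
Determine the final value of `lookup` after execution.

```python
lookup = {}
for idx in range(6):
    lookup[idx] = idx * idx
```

Let's trace through this code step by step.

Initialize: lookup = {}
Entering loop: for idx in range(6):

After execution: lookup = {0: 0, 1: 1, 2: 4, 3: 9, 4: 16, 5: 25}
{0: 0, 1: 1, 2: 4, 3: 9, 4: 16, 5: 25}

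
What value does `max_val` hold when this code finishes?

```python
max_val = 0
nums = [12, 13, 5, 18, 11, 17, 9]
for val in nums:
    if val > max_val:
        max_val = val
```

Let's trace through this code step by step.

Initialize: max_val = 0
Initialize: nums = [12, 13, 5, 18, 11, 17, 9]
Entering loop: for val in nums:

After execution: max_val = 18
18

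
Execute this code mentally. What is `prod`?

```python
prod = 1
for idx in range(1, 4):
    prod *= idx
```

Let's trace through this code step by step.

Initialize: prod = 1
Entering loop: for idx in range(1, 4):

After execution: prod = 6
6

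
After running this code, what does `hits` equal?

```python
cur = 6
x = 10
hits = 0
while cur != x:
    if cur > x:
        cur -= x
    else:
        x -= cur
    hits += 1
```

Let's trace through this code step by step.

Initialize: cur = 6
Initialize: x = 10
Initialize: hits = 0
Entering loop: while cur != x:

After execution: hits = 3
3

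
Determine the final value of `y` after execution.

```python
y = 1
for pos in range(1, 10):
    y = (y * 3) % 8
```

Let's trace through this code step by step.

Initialize: y = 1
Entering loop: for pos in range(1, 10):

After execution: y = 3
3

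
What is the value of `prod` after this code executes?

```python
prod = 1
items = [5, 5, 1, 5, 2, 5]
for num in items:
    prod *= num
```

Let's trace through this code step by step.

Initialize: prod = 1
Initialize: items = [5, 5, 1, 5, 2, 5]
Entering loop: for num in items:

After execution: prod = 1250
1250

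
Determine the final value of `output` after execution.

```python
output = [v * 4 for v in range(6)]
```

Let's trace through this code step by step.

Initialize: output = [v * 4 for v in range(6)]

After execution: output = [0, 4, 8, 12, 16, 20]
[0, 4, 8, 12, 16, 20]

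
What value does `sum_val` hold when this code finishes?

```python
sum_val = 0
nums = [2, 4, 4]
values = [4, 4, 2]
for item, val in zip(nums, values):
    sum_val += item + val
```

Let's trace through this code step by step.

Initialize: sum_val = 0
Initialize: nums = [2, 4, 4]
Initialize: values = [4, 4, 2]
Entering loop: for item, val in zip(nums, values):

After execution: sum_val = 20
20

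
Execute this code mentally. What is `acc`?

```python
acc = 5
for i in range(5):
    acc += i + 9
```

Let's trace through this code step by step.

Initialize: acc = 5
Entering loop: for i in range(5):

After execution: acc = 60
60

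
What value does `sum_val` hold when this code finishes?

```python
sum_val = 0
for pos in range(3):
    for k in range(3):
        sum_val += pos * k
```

Let's trace through this code step by step.

Initialize: sum_val = 0
Entering loop: for pos in range(3):

After execution: sum_val = 9
9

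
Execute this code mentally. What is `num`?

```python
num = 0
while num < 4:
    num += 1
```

Let's trace through this code step by step.

Initialize: num = 0
Entering loop: while num < 4:

After execution: num = 4
4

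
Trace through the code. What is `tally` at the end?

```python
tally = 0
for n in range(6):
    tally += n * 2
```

Let's trace through this code step by step.

Initialize: tally = 0
Entering loop: for n in range(6):

After execution: tally = 30
30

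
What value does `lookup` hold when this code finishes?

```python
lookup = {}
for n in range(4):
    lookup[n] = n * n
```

Let's trace through this code step by step.

Initialize: lookup = {}
Entering loop: for n in range(4):

After execution: lookup = {0: 0, 1: 1, 2: 4, 3: 9}
{0: 0, 1: 1, 2: 4, 3: 9}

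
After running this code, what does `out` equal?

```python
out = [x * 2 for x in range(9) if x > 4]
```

Let's trace through this code step by step.

Initialize: out = [x * 2 for x in range(9) if x > 4]

After execution: out = [10, 12, 14, 16]
[10, 12, 14, 16]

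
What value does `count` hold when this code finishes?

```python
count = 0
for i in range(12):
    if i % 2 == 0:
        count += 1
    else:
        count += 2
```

Let's trace through this code step by step.

Initialize: count = 0
Entering loop: for i in range(12):

After execution: count = 18
18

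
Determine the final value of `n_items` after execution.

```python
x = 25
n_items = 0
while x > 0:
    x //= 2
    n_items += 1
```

Let's trace through this code step by step.

Initialize: x = 25
Initialize: n_items = 0
Entering loop: while x > 0:

After execution: n_items = 5
5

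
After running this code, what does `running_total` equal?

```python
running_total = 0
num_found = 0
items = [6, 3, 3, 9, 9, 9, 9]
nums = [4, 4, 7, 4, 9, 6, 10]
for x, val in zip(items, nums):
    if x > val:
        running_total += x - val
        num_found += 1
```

Let's trace through this code step by step.

Initialize: running_total = 0
Initialize: num_found = 0
Initialize: items = [6, 3, 3, 9, 9, 9, 9]
Initialize: nums = [4, 4, 7, 4, 9, 6, 10]
Entering loop: for x, val in zip(items, nums):

After execution: running_total = 10
10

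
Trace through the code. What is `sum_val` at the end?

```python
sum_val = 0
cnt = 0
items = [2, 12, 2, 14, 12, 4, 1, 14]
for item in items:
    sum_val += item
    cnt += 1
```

Let's trace through this code step by step.

Initialize: sum_val = 0
Initialize: cnt = 0
Initialize: items = [2, 12, 2, 14, 12, 4, 1, 14]
Entering loop: for item in items:

After execution: sum_val = 61
61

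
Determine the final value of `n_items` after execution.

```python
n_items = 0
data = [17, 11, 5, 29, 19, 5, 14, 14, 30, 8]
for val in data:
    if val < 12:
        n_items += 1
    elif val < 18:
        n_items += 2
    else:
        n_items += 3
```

Let's trace through this code step by step.

Initialize: n_items = 0
Initialize: data = [17, 11, 5, 29, 19, 5, 14, 14, 30, 8]
Entering loop: for val in data:

After execution: n_items = 19
19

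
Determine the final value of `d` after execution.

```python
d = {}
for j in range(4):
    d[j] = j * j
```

Let's trace through this code step by step.

Initialize: d = {}
Entering loop: for j in range(4):

After execution: d = {0: 0, 1: 1, 2: 4, 3: 9}
{0: 0, 1: 1, 2: 4, 3: 9}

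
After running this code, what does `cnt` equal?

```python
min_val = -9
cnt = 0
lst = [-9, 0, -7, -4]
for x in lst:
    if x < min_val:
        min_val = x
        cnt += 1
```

Let's trace through this code step by step.

Initialize: min_val = -9
Initialize: cnt = 0
Initialize: lst = [-9, 0, -7, -4]
Entering loop: for x in lst:

After execution: cnt = 0
0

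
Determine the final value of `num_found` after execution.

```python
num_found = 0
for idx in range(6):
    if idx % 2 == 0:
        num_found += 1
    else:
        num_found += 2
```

Let's trace through this code step by step.

Initialize: num_found = 0
Entering loop: for idx in range(6):

After execution: num_found = 9
9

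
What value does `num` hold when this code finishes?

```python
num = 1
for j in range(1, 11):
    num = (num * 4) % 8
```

Let's trace through this code step by step.

Initialize: num = 1
Entering loop: for j in range(1, 11):

After execution: num = 0
0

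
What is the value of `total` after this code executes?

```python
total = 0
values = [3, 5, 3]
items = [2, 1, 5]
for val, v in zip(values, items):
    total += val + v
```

Let's trace through this code step by step.

Initialize: total = 0
Initialize: values = [3, 5, 3]
Initialize: items = [2, 1, 5]
Entering loop: for val, v in zip(values, items):

After execution: total = 19
19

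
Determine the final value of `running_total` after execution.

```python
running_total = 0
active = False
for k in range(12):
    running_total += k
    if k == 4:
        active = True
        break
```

Let's trace through this code step by step.

Initialize: running_total = 0
Initialize: active = False
Entering loop: for k in range(12):

After execution: running_total = 10
10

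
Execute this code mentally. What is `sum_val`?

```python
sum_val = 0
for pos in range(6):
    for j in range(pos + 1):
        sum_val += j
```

Let's trace through this code step by step.

Initialize: sum_val = 0
Entering loop: for pos in range(6):

After execution: sum_val = 35
35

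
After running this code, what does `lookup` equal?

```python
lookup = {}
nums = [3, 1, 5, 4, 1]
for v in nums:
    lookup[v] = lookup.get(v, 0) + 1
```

Let's trace through this code step by step.

Initialize: lookup = {}
Initialize: nums = [3, 1, 5, 4, 1]
Entering loop: for v in nums:

After execution: lookup = {3: 1, 1: 2, 5: 1, 4: 1}
{3: 1, 1: 2, 5: 1, 4: 1}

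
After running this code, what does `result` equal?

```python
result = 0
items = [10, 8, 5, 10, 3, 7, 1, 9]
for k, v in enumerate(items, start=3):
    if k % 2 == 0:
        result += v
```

Let's trace through this code step by step.

Initialize: result = 0
Initialize: items = [10, 8, 5, 10, 3, 7, 1, 9]
Entering loop: for k, v in enumerate(items, start=3):

After execution: result = 34
34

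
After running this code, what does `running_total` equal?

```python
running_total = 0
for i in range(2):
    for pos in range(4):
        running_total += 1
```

Let's trace through this code step by step.

Initialize: running_total = 0
Entering loop: for i in range(2):

After execution: running_total = 8
8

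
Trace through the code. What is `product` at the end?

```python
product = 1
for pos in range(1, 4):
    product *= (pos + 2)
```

Let's trace through this code step by step.

Initialize: product = 1
Entering loop: for pos in range(1, 4):

After execution: product = 60
60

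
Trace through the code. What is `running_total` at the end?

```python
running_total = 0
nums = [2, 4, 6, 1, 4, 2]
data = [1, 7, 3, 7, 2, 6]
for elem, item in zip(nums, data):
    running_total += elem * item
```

Let's trace through this code step by step.

Initialize: running_total = 0
Initialize: nums = [2, 4, 6, 1, 4, 2]
Initialize: data = [1, 7, 3, 7, 2, 6]
Entering loop: for elem, item in zip(nums, data):

After execution: running_total = 75
75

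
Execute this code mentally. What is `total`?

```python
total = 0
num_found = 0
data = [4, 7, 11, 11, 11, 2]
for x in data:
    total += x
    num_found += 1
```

Let's trace through this code step by step.

Initialize: total = 0
Initialize: num_found = 0
Initialize: data = [4, 7, 11, 11, 11, 2]
Entering loop: for x in data:

After execution: total = 46
46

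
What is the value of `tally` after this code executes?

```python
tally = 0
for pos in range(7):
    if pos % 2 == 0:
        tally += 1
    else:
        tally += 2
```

Let's trace through this code step by step.

Initialize: tally = 0
Entering loop: for pos in range(7):

After execution: tally = 10
10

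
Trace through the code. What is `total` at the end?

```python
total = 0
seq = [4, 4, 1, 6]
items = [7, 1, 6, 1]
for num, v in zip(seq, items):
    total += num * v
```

Let's trace through this code step by step.

Initialize: total = 0
Initialize: seq = [4, 4, 1, 6]
Initialize: items = [7, 1, 6, 1]
Entering loop: for num, v in zip(seq, items):

After execution: total = 44
44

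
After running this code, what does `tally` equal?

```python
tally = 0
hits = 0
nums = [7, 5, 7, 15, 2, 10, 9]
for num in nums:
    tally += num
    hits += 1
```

Let's trace through this code step by step.

Initialize: tally = 0
Initialize: hits = 0
Initialize: nums = [7, 5, 7, 15, 2, 10, 9]
Entering loop: for num in nums:

After execution: tally = 55
55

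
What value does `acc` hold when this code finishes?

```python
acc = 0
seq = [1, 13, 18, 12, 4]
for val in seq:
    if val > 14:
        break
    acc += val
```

Let's trace through this code step by step.

Initialize: acc = 0
Initialize: seq = [1, 13, 18, 12, 4]
Entering loop: for val in seq:

After execution: acc = 14
14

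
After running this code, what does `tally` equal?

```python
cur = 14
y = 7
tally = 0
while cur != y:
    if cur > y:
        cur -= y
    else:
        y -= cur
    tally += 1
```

Let's trace through this code step by step.

Initialize: cur = 14
Initialize: y = 7
Initialize: tally = 0
Entering loop: while cur != y:

After execution: tally = 1
1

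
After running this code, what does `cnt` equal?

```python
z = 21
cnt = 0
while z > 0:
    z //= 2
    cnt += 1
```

Let's trace through this code step by step.

Initialize: z = 21
Initialize: cnt = 0
Entering loop: while z > 0:

After execution: cnt = 5
5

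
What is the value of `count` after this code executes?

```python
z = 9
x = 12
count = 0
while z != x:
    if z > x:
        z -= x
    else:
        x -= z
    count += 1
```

Let's trace through this code step by step.

Initialize: z = 9
Initialize: x = 12
Initialize: count = 0
Entering loop: while z != x:

After execution: count = 3
3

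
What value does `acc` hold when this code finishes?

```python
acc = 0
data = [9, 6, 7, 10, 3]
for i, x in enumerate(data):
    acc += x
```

Let's trace through this code step by step.

Initialize: acc = 0
Initialize: data = [9, 6, 7, 10, 3]
Entering loop: for i, x in enumerate(data):

After execution: acc = 35
35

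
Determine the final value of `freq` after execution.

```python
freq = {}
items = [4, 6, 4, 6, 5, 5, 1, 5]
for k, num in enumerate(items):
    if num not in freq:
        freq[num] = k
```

Let's trace through this code step by step.

Initialize: freq = {}
Initialize: items = [4, 6, 4, 6, 5, 5, 1, 5]
Entering loop: for k, num in enumerate(items):

After execution: freq = {4: 0, 6: 1, 5: 4, 1: 6}
{4: 0, 6: 1, 5: 4, 1: 6}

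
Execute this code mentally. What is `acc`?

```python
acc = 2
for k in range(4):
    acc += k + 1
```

Let's trace through this code step by step.

Initialize: acc = 2
Entering loop: for k in range(4):

After execution: acc = 12
12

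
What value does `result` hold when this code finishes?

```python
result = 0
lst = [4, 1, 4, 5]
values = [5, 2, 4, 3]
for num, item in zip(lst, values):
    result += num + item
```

Let's trace through this code step by step.

Initialize: result = 0
Initialize: lst = [4, 1, 4, 5]
Initialize: values = [5, 2, 4, 3]
Entering loop: for num, item in zip(lst, values):

After execution: result = 28
28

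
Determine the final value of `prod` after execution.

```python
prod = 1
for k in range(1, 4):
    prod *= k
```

Let's trace through this code step by step.

Initialize: prod = 1
Entering loop: for k in range(1, 4):

After execution: prod = 6
6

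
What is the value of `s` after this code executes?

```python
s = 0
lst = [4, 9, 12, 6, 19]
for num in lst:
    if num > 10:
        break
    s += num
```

Let's trace through this code step by step.

Initialize: s = 0
Initialize: lst = [4, 9, 12, 6, 19]
Entering loop: for num in lst:

After execution: s = 13
13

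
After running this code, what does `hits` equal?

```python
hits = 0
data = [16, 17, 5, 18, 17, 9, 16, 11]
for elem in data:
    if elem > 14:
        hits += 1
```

Let's trace through this code step by step.

Initialize: hits = 0
Initialize: data = [16, 17, 5, 18, 17, 9, 16, 11]
Entering loop: for elem in data:

After execution: hits = 5
5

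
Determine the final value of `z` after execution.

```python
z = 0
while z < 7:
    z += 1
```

Let's trace through this code step by step.

Initialize: z = 0
Entering loop: while z < 7:

After execution: z = 7
7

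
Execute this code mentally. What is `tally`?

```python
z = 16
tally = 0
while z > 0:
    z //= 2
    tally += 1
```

Let's trace through this code step by step.

Initialize: z = 16
Initialize: tally = 0
Entering loop: while z > 0:

After execution: tally = 5
5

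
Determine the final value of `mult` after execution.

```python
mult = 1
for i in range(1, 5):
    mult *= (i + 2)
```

Let's trace through this code step by step.

Initialize: mult = 1
Entering loop: for i in range(1, 5):

After execution: mult = 360
360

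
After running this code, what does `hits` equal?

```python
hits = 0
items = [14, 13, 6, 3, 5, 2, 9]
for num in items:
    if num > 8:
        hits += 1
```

Let's trace through this code step by step.

Initialize: hits = 0
Initialize: items = [14, 13, 6, 3, 5, 2, 9]
Entering loop: for num in items:

After execution: hits = 3
3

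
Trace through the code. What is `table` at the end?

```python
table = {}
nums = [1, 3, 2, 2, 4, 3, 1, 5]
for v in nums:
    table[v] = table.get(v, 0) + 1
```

Let's trace through this code step by step.

Initialize: table = {}
Initialize: nums = [1, 3, 2, 2, 4, 3, 1, 5]
Entering loop: for v in nums:

After execution: table = {1: 2, 3: 2, 2: 2, 4: 1, 5: 1}
{1: 2, 3: 2, 2: 2, 4: 1, 5: 1}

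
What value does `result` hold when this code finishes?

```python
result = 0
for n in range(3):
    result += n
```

Let's trace through this code step by step.

Initialize: result = 0
Entering loop: for n in range(3):

After execution: result = 3
3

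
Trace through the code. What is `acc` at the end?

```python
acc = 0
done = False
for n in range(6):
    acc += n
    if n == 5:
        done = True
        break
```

Let's trace through this code step by step.

Initialize: acc = 0
Initialize: done = False
Entering loop: for n in range(6):

After execution: acc = 15
15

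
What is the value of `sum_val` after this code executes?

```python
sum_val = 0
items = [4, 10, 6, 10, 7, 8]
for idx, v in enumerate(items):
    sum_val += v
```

Let's trace through this code step by step.

Initialize: sum_val = 0
Initialize: items = [4, 10, 6, 10, 7, 8]
Entering loop: for idx, v in enumerate(items):

After execution: sum_val = 45
45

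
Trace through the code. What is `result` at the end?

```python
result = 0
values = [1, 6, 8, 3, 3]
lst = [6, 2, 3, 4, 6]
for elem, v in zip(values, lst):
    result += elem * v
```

Let's trace through this code step by step.

Initialize: result = 0
Initialize: values = [1, 6, 8, 3, 3]
Initialize: lst = [6, 2, 3, 4, 6]
Entering loop: for elem, v in zip(values, lst):

After execution: result = 72
72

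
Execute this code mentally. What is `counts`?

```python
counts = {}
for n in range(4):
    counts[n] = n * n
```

Let's trace through this code step by step.

Initialize: counts = {}
Entering loop: for n in range(4):

After execution: counts = {0: 0, 1: 1, 2: 4, 3: 9}
{0: 0, 1: 1, 2: 4, 3: 9}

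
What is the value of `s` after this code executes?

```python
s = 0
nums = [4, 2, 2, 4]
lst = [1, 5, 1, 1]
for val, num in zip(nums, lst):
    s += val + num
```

Let's trace through this code step by step.

Initialize: s = 0
Initialize: nums = [4, 2, 2, 4]
Initialize: lst = [1, 5, 1, 1]
Entering loop: for val, num in zip(nums, lst):

After execution: s = 20
20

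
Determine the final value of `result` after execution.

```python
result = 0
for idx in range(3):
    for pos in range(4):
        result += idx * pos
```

Let's trace through this code step by step.

Initialize: result = 0
Entering loop: for idx in range(3):

After execution: result = 18
18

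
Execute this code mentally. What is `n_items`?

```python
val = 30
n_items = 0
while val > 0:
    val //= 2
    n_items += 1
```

Let's trace through this code step by step.

Initialize: val = 30
Initialize: n_items = 0
Entering loop: while val > 0:

After execution: n_items = 5
5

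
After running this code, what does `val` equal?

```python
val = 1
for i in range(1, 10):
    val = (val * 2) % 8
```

Let's trace through this code step by step.

Initialize: val = 1
Entering loop: for i in range(1, 10):

After execution: val = 0
0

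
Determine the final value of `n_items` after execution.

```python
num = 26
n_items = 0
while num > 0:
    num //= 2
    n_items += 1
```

Let's trace through this code step by step.

Initialize: num = 26
Initialize: n_items = 0
Entering loop: while num > 0:

After execution: n_items = 5
5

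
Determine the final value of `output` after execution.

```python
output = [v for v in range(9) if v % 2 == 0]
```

Let's trace through this code step by step.

Initialize: output = [v for v in range(9) if v % 2 == 0]

After execution: output = [0, 2, 4, 6, 8]
[0, 2, 4, 6, 8]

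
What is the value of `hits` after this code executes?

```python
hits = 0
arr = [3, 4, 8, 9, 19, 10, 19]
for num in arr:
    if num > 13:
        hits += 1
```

Let's trace through this code step by step.

Initialize: hits = 0
Initialize: arr = [3, 4, 8, 9, 19, 10, 19]
Entering loop: for num in arr:

After execution: hits = 2
2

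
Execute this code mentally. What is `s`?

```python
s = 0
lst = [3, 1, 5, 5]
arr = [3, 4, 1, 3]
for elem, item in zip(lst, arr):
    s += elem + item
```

Let's trace through this code step by step.

Initialize: s = 0
Initialize: lst = [3, 1, 5, 5]
Initialize: arr = [3, 4, 1, 3]
Entering loop: for elem, item in zip(lst, arr):

After execution: s = 25
25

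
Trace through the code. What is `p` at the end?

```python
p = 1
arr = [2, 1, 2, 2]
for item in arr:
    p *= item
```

Let's trace through this code step by step.

Initialize: p = 1
Initialize: arr = [2, 1, 2, 2]
Entering loop: for item in arr:

After execution: p = 8
8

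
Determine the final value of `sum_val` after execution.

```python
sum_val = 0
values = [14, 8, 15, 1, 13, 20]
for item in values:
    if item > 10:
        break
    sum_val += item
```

Let's trace through this code step by step.

Initialize: sum_val = 0
Initialize: values = [14, 8, 15, 1, 13, 20]
Entering loop: for item in values:

After execution: sum_val = 0
0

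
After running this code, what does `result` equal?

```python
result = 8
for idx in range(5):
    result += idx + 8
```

Let's trace through this code step by step.

Initialize: result = 8
Entering loop: for idx in range(5):

After execution: result = 58
58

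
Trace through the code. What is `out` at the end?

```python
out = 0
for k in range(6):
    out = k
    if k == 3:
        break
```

Let's trace through this code step by step.

Initialize: out = 0
Entering loop: for k in range(6):

After execution: out = 3
3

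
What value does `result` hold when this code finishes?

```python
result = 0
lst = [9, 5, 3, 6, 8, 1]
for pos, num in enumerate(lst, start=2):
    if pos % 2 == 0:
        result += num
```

Let's trace through this code step by step.

Initialize: result = 0
Initialize: lst = [9, 5, 3, 6, 8, 1]
Entering loop: for pos, num in enumerate(lst, start=2):

After execution: result = 20
20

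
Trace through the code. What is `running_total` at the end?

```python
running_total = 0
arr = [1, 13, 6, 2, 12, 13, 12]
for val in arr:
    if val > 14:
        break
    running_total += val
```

Let's trace through this code step by step.

Initialize: running_total = 0
Initialize: arr = [1, 13, 6, 2, 12, 13, 12]
Entering loop: for val in arr:

After execution: running_total = 59
59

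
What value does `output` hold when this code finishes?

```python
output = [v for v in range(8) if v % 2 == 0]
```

Let's trace through this code step by step.

Initialize: output = [v for v in range(8) if v % 2 == 0]

After execution: output = [0, 2, 4, 6]
[0, 2, 4, 6]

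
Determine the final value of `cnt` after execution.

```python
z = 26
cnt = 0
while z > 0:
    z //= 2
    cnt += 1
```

Let's trace through this code step by step.

Initialize: z = 26
Initialize: cnt = 0
Entering loop: while z > 0:

After execution: cnt = 5
5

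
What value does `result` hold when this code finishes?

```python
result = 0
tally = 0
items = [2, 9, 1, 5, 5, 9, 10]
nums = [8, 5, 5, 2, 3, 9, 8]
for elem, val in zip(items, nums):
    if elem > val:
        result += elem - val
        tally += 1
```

Let's trace through this code step by step.

Initialize: result = 0
Initialize: tally = 0
Initialize: items = [2, 9, 1, 5, 5, 9, 10]
Initialize: nums = [8, 5, 5, 2, 3, 9, 8]
Entering loop: for elem, val in zip(items, nums):

After execution: result = 11
11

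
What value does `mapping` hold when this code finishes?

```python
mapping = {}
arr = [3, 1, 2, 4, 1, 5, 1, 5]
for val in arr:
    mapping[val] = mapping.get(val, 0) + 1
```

Let's trace through this code step by step.

Initialize: mapping = {}
Initialize: arr = [3, 1, 2, 4, 1, 5, 1, 5]
Entering loop: for val in arr:

After execution: mapping = {3: 1, 1: 3, 2: 1, 4: 1, 5: 2}
{3: 1, 1: 3, 2: 1, 4: 1, 5: 2}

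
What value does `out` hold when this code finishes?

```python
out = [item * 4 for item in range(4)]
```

Let's trace through this code step by step.

Initialize: out = [item * 4 for item in range(4)]

After execution: out = [0, 4, 8, 12]
[0, 4, 8, 12]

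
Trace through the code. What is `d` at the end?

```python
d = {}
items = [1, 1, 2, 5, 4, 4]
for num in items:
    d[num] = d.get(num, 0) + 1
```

Let's trace through this code step by step.

Initialize: d = {}
Initialize: items = [1, 1, 2, 5, 4, 4]
Entering loop: for num in items:

After execution: d = {1: 2, 2: 1, 5: 1, 4: 2}
{1: 2, 2: 1, 5: 1, 4: 2}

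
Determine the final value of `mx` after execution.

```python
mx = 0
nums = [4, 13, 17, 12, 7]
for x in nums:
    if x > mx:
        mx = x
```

Let's trace through this code step by step.

Initialize: mx = 0
Initialize: nums = [4, 13, 17, 12, 7]
Entering loop: for x in nums:

After execution: mx = 17
17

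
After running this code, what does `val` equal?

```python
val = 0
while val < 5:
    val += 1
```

Let's trace through this code step by step.

Initialize: val = 0
Entering loop: while val < 5:

After execution: val = 5
5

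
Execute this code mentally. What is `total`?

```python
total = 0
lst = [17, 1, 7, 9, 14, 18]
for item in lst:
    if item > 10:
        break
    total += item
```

Let's trace through this code step by step.

Initialize: total = 0
Initialize: lst = [17, 1, 7, 9, 14, 18]
Entering loop: for item in lst:

After execution: total = 0
0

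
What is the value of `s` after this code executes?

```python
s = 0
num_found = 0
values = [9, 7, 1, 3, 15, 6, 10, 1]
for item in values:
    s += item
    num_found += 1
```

Let's trace through this code step by step.

Initialize: s = 0
Initialize: num_found = 0
Initialize: values = [9, 7, 1, 3, 15, 6, 10, 1]
Entering loop: for item in values:

After execution: s = 52
52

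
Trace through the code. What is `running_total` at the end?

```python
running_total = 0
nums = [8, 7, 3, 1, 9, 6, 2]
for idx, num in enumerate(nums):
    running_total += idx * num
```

Let's trace through this code step by step.

Initialize: running_total = 0
Initialize: nums = [8, 7, 3, 1, 9, 6, 2]
Entering loop: for idx, num in enumerate(nums):

After execution: running_total = 94
94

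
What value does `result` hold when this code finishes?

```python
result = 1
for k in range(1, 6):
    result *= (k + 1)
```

Let's trace through this code step by step.

Initialize: result = 1
Entering loop: for k in range(1, 6):

After execution: result = 720
720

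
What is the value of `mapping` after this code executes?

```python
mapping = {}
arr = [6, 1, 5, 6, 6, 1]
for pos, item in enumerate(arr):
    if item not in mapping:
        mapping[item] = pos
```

Let's trace through this code step by step.

Initialize: mapping = {}
Initialize: arr = [6, 1, 5, 6, 6, 1]
Entering loop: for pos, item in enumerate(arr):

After execution: mapping = {6: 0, 1: 1, 5: 2}
{6: 0, 1: 1, 5: 2}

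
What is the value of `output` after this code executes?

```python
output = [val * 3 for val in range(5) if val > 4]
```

Let's trace through this code step by step.

Initialize: output = [val * 3 for val in range(5) if val > 4]

After execution: output = []
[]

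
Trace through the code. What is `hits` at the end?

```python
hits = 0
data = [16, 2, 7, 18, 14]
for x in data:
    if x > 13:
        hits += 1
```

Let's trace through this code step by step.

Initialize: hits = 0
Initialize: data = [16, 2, 7, 18, 14]
Entering loop: for x in data:

After execution: hits = 3
3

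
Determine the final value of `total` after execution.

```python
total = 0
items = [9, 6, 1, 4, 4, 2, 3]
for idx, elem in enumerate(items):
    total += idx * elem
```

Let's trace through this code step by step.

Initialize: total = 0
Initialize: items = [9, 6, 1, 4, 4, 2, 3]
Entering loop: for idx, elem in enumerate(items):

After execution: total = 64
64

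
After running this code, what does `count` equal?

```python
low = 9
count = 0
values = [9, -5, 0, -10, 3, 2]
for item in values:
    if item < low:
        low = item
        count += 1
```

Let's trace through this code step by step.

Initialize: low = 9
Initialize: count = 0
Initialize: values = [9, -5, 0, -10, 3, 2]
Entering loop: for item in values:

After execution: count = 2
2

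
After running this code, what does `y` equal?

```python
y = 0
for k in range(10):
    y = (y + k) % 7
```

Let's trace through this code step by step.

Initialize: y = 0
Entering loop: for k in range(10):

After execution: y = 3
3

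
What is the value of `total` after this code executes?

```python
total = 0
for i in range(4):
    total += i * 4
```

Let's trace through this code step by step.

Initialize: total = 0
Entering loop: for i in range(4):

After execution: total = 24
24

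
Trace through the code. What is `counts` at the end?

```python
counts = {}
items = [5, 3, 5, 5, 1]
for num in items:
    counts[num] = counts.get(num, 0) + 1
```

Let's trace through this code step by step.

Initialize: counts = {}
Initialize: items = [5, 3, 5, 5, 1]
Entering loop: for num in items:

After execution: counts = {5: 3, 3: 1, 1: 1}
{5: 3, 3: 1, 1: 1}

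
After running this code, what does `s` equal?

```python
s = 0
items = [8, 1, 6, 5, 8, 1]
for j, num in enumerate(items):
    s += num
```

Let's trace through this code step by step.

Initialize: s = 0
Initialize: items = [8, 1, 6, 5, 8, 1]
Entering loop: for j, num in enumerate(items):

After execution: s = 29
29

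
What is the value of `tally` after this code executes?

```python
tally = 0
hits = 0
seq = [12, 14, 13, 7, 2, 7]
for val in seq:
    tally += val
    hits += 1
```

Let's trace through this code step by step.

Initialize: tally = 0
Initialize: hits = 0
Initialize: seq = [12, 14, 13, 7, 2, 7]
Entering loop: for val in seq:

After execution: tally = 55
55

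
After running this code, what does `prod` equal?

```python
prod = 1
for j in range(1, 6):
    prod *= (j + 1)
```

Let's trace through this code step by step.

Initialize: prod = 1
Entering loop: for j in range(1, 6):

After execution: prod = 720
720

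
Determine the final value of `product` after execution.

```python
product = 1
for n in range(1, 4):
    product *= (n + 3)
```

Let's trace through this code step by step.

Initialize: product = 1
Entering loop: for n in range(1, 4):

After execution: product = 120
120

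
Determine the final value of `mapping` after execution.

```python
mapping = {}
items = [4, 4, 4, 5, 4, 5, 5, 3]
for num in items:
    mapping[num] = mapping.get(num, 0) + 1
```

Let's trace through this code step by step.

Initialize: mapping = {}
Initialize: items = [4, 4, 4, 5, 4, 5, 5, 3]
Entering loop: for num in items:

After execution: mapping = {4: 4, 5: 3, 3: 1}
{4: 4, 5: 3, 3: 1}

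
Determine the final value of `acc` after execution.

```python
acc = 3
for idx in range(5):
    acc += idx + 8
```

Let's trace through this code step by step.

Initialize: acc = 3
Entering loop: for idx in range(5):

After execution: acc = 53
53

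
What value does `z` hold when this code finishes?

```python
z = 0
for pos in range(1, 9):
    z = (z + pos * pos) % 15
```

Let's trace through this code step by step.

Initialize: z = 0
Entering loop: for pos in range(1, 9):

After execution: z = 9
9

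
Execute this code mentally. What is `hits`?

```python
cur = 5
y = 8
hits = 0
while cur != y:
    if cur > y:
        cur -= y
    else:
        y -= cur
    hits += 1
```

Let's trace through this code step by step.

Initialize: cur = 5
Initialize: y = 8
Initialize: hits = 0
Entering loop: while cur != y:

After execution: hits = 4
4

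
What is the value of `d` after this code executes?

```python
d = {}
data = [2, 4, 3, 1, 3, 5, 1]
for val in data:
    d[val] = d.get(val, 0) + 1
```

Let's trace through this code step by step.

Initialize: d = {}
Initialize: data = [2, 4, 3, 1, 3, 5, 1]
Entering loop: for val in data:

After execution: d = {2: 1, 4: 1, 3: 2, 1: 2, 5: 1}
{2: 1, 4: 1, 3: 2, 1: 2, 5: 1}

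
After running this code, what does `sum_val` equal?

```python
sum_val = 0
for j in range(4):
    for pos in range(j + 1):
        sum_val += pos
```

Let's trace through this code step by step.

Initialize: sum_val = 0
Entering loop: for j in range(4):

After execution: sum_val = 10
10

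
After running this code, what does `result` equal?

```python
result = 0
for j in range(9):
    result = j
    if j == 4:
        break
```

Let's trace through this code step by step.

Initialize: result = 0
Entering loop: for j in range(9):

After execution: result = 4
4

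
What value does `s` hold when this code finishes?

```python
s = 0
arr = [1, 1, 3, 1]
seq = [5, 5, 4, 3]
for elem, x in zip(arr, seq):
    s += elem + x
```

Let's trace through this code step by step.

Initialize: s = 0
Initialize: arr = [1, 1, 3, 1]
Initialize: seq = [5, 5, 4, 3]
Entering loop: for elem, x in zip(arr, seq):

After execution: s = 23
23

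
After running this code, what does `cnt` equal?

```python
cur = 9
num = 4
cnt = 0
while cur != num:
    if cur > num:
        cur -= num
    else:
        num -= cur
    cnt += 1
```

Let's trace through this code step by step.

Initialize: cur = 9
Initialize: num = 4
Initialize: cnt = 0
Entering loop: while cur != num:

After execution: cnt = 5
5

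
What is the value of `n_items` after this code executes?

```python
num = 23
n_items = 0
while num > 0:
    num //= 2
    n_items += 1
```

Let's trace through this code step by step.

Initialize: num = 23
Initialize: n_items = 0
Entering loop: while num > 0:

After execution: n_items = 5
5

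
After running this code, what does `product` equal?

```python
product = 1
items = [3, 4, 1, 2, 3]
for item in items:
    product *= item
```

Let's trace through this code step by step.

Initialize: product = 1
Initialize: items = [3, 4, 1, 2, 3]
Entering loop: for item in items:

After execution: product = 72
72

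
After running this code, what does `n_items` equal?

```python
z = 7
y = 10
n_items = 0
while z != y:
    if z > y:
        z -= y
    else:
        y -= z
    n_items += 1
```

Let's trace through this code step by step.

Initialize: z = 7
Initialize: y = 10
Initialize: n_items = 0
Entering loop: while z != y:

After execution: n_items = 5
5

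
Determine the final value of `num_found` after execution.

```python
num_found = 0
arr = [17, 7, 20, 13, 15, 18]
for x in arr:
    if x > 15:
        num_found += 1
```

Let's trace through this code step by step.

Initialize: num_found = 0
Initialize: arr = [17, 7, 20, 13, 15, 18]
Entering loop: for x in arr:

After execution: num_found = 3
3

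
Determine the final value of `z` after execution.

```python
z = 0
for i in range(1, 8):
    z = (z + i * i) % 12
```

Let's trace through this code step by step.

Initialize: z = 0
Entering loop: for i in range(1, 8):

After execution: z = 8
8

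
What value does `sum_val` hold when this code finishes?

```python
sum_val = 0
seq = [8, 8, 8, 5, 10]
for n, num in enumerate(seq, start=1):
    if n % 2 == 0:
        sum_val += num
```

Let's trace through this code step by step.

Initialize: sum_val = 0
Initialize: seq = [8, 8, 8, 5, 10]
Entering loop: for n, num in enumerate(seq, start=1):

After execution: sum_val = 13
13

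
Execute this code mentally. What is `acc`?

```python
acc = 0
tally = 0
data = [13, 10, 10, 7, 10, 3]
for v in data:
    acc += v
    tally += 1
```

Let's trace through this code step by step.

Initialize: acc = 0
Initialize: tally = 0
Initialize: data = [13, 10, 10, 7, 10, 3]
Entering loop: for v in data:

After execution: acc = 53
53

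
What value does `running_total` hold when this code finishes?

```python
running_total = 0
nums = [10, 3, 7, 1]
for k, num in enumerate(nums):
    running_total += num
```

Let's trace through this code step by step.

Initialize: running_total = 0
Initialize: nums = [10, 3, 7, 1]
Entering loop: for k, num in enumerate(nums):

After execution: running_total = 21
21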